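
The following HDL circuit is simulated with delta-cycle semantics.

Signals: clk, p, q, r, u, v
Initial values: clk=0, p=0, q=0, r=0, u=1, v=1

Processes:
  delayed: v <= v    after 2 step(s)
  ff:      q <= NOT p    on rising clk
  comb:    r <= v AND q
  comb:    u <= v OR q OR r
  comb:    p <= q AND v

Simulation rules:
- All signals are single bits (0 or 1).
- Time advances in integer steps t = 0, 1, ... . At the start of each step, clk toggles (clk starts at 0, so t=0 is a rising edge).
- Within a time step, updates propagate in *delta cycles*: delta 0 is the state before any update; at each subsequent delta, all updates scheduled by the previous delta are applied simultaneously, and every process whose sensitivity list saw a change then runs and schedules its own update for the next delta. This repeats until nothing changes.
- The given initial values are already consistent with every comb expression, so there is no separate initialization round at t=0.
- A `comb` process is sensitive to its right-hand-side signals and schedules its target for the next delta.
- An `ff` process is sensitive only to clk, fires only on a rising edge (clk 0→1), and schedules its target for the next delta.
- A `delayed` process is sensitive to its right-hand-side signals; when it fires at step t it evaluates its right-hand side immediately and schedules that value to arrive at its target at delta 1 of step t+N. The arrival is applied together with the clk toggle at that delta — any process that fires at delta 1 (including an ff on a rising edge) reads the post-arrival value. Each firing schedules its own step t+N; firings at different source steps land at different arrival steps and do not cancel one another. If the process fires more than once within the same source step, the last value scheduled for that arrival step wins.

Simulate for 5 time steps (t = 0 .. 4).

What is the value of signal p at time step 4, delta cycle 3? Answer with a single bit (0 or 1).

1

t=0 Δ0: r=0 clk=0 q=0 v=1 p=0 u=1
  Δ1: clk:0→1
  Δ2: q:0→1
  Δ3: r:0→1, p:0→1
  (3Δ to stable)
t=1 Δ0: r=1 clk=1 q=1 v=1 p=1 u=1
  Δ1: clk:1→0
  (1Δ to stable)
t=2 Δ0: r=1 clk=0 q=1 v=1 p=1 u=1
  Δ1: clk:0→1
  Δ2: q:1→0
  Δ3: r:1→0, p:1→0
  (3Δ to stable)
t=3 Δ0: r=0 clk=1 q=0 v=1 p=0 u=1
  Δ1: clk:1→0
  (1Δ to stable)
t=4 Δ0: r=0 clk=0 q=0 v=1 p=0 u=1
  Δ1: clk:0→1
  Δ2: q:0→1
  Δ3: r:0→1, p:0→1
  (3Δ to stable)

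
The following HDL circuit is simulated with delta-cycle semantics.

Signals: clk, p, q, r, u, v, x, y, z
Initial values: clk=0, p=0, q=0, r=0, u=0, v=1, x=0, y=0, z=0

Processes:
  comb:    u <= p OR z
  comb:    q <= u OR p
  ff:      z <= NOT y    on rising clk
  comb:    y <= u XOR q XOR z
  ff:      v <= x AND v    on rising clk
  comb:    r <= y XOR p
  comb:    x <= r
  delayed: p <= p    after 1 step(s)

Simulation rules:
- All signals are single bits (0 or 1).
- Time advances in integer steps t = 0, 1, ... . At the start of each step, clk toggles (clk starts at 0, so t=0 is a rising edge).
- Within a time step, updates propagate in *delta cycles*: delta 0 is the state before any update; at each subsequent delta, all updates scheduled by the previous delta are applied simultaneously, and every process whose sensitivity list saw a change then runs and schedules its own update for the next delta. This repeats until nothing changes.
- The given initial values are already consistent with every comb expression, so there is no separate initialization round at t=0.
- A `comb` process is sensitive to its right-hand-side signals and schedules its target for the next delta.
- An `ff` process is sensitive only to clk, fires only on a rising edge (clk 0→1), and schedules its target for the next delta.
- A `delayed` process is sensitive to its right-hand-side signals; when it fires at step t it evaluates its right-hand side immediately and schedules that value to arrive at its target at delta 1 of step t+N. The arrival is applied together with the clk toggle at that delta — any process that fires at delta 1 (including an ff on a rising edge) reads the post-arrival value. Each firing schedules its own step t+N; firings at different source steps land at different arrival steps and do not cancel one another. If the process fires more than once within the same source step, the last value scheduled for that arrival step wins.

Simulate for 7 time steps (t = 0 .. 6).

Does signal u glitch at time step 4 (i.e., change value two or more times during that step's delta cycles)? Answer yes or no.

no

t=0 Δ0: clk=0 r=0 q=0 y=0 v=1 p=0 x=0 z=0 u=0
  Δ1: clk:0→1
  Δ2: v:1→0, z:0→1
  Δ3: y:0→1, u:0→1
  Δ4: r:0→1, q:0→1, y:1→0
  Δ5: r:1→0, y:0→1, x:0→1
  Δ6: r:0→1, x:1→0
  Δ7: x:0→1
  (7Δ to stable)
t=1 Δ0: clk=1 r=1 q=1 y=1 v=0 p=0 x=1 z=1 u=1
  Δ1: clk:1→0
  (1Δ to stable)
t=2 Δ0: clk=0 r=1 q=1 y=1 v=0 p=0 x=1 z=1 u=1
  Δ1: clk:0→1
  Δ2: z:1→0
  Δ3: y:1→0, u:1→0
  Δ4: r:1→0, q:1→0, y:0→1
  Δ5: r:0→1, y:1→0, x:1→0
  Δ6: r:1→0, x:0→1
  Δ7: x:1→0
  (7Δ to stable)
t=3 Δ0: clk=1 r=0 q=0 y=0 v=0 p=0 x=0 z=0 u=0
  Δ1: clk:1→0
  (1Δ to stable)
t=4 Δ0: clk=0 r=0 q=0 y=0 v=0 p=0 x=0 z=0 u=0
  Δ1: clk:0→1
  Δ2: z:0→1
  Δ3: y:0→1, u:0→1
  Δ4: r:0→1, q:0→1, y:1→0
  Δ5: r:1→0, y:0→1, x:0→1
  Δ6: r:0→1, x:1→0
  Δ7: x:0→1
  (7Δ to stable)
t=5 Δ0: clk=1 r=1 q=1 y=1 v=0 p=0 x=1 z=1 u=1
  Δ1: clk:1→0
  (1Δ to stable)
t=6 Δ0: clk=0 r=1 q=1 y=1 v=0 p=0 x=1 z=1 u=1
  Δ1: clk:0→1
  Δ2: z:1→0
  Δ3: y:1→0, u:1→0
  Δ4: r:1→0, q:1→0, y:0→1
  Δ5: r:0→1, y:1→0, x:1→0
  Δ6: r:1→0, x:0→1
  Δ7: x:1→0
  (7Δ to stable)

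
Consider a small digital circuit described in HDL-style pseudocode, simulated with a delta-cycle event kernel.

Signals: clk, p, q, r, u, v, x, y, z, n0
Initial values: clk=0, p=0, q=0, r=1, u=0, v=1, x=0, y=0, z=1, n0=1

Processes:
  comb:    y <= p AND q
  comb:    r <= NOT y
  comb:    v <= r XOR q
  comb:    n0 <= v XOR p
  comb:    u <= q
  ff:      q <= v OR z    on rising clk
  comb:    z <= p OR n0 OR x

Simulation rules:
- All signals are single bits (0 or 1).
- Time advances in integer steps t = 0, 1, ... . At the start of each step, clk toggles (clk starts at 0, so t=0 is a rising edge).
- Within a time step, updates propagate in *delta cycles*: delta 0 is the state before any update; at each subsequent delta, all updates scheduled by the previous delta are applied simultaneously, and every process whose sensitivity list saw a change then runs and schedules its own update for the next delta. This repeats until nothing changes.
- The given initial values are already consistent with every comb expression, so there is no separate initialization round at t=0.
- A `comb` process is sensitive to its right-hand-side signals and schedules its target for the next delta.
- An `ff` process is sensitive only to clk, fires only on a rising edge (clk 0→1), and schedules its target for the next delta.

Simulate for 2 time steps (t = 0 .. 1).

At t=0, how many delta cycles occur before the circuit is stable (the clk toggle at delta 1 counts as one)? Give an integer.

5

t=0 Δ0: z=1 v=1 n0=1 r=1 q=0 p=0 u=0 x=0 clk=0 y=0
  Δ1: clk:0→1
  Δ2: q:0→1
  Δ3: v:1→0, u:0→1
  Δ4: n0:1→0
  Δ5: z:1→0
  (5Δ to stable)
t=1 Δ0: z=0 v=0 n0=0 r=1 q=1 p=0 u=1 x=0 clk=1 y=0
  Δ1: clk:1→0
  (1Δ to stable)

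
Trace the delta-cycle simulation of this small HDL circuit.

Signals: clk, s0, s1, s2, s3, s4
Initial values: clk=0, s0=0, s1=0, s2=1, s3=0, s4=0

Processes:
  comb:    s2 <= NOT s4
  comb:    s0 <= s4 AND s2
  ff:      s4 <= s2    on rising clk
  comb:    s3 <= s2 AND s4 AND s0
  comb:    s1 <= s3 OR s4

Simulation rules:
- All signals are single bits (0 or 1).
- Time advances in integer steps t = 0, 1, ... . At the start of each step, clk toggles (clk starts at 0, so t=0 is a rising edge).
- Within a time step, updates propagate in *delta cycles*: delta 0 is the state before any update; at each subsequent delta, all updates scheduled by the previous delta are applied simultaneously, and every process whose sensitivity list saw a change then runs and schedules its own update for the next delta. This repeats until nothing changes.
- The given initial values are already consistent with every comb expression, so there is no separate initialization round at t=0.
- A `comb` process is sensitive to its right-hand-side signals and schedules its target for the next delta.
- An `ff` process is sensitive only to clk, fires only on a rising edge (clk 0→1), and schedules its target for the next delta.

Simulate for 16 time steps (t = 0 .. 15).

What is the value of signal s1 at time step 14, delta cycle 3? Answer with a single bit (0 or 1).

0

t0.Δ0 s4=0 s3=0 clk=0 s2=1 s0=0 s1=0
t0.Δ1 s4=0 s3=0 clk=1 s2=1 s0=0 s1=0
t0.Δ2 s4=1 s3=0 clk=1 s2=1 s0=0 s1=0
t0.Δ3 s4=1 s3=0 clk=1 s2=0 s0=1 s1=1
t0.Δ4 s4=1 s3=0 clk=1 s2=0 s0=0 s1=1
t1.Δ0 s4=1 s3=0 clk=1 s2=0 s0=0 s1=1
t1.Δ1 s4=1 s3=0 clk=0 s2=0 s0=0 s1=1
t2.Δ0 s4=1 s3=0 clk=0 s2=0 s0=0 s1=1
t2.Δ1 s4=1 s3=0 clk=1 s2=0 s0=0 s1=1
t2.Δ2 s4=0 s3=0 clk=1 s2=0 s0=0 s1=1
t2.Δ3 s4=0 s3=0 clk=1 s2=1 s0=0 s1=0
t3.Δ0 s4=0 s3=0 clk=1 s2=1 s0=0 s1=0
t3.Δ1 s4=0 s3=0 clk=0 s2=1 s0=0 s1=0
t4.Δ0 s4=0 s3=0 clk=0 s2=1 s0=0 s1=0
t4.Δ1 s4=0 s3=0 clk=1 s2=1 s0=0 s1=0
t4.Δ2 s4=1 s3=0 clk=1 s2=1 s0=0 s1=0
t4.Δ3 s4=1 s3=0 clk=1 s2=0 s0=1 s1=1
t4.Δ4 s4=1 s3=0 clk=1 s2=0 s0=0 s1=1
t5.Δ0 s4=1 s3=0 clk=1 s2=0 s0=0 s1=1
t5.Δ1 s4=1 s3=0 clk=0 s2=0 s0=0 s1=1
t6.Δ0 s4=1 s3=0 clk=0 s2=0 s0=0 s1=1
t6.Δ1 s4=1 s3=0 clk=1 s2=0 s0=0 s1=1
t6.Δ2 s4=0 s3=0 clk=1 s2=0 s0=0 s1=1
t6.Δ3 s4=0 s3=0 clk=1 s2=1 s0=0 s1=0
t7.Δ0 s4=0 s3=0 clk=1 s2=1 s0=0 s1=0
t7.Δ1 s4=0 s3=0 clk=0 s2=1 s0=0 s1=0
t8.Δ0 s4=0 s3=0 clk=0 s2=1 s0=0 s1=0
t8.Δ1 s4=0 s3=0 clk=1 s2=1 s0=0 s1=0
t8.Δ2 s4=1 s3=0 clk=1 s2=1 s0=0 s1=0
t8.Δ3 s4=1 s3=0 clk=1 s2=0 s0=1 s1=1
t8.Δ4 s4=1 s3=0 clk=1 s2=0 s0=0 s1=1
t9.Δ0 s4=1 s3=0 clk=1 s2=0 s0=0 s1=1
t9.Δ1 s4=1 s3=0 clk=0 s2=0 s0=0 s1=1
t10.Δ0 s4=1 s3=0 clk=0 s2=0 s0=0 s1=1
t10.Δ1 s4=1 s3=0 clk=1 s2=0 s0=0 s1=1
t10.Δ2 s4=0 s3=0 clk=1 s2=0 s0=0 s1=1
t10.Δ3 s4=0 s3=0 clk=1 s2=1 s0=0 s1=0
t11.Δ0 s4=0 s3=0 clk=1 s2=1 s0=0 s1=0
t11.Δ1 s4=0 s3=0 clk=0 s2=1 s0=0 s1=0
t12.Δ0 s4=0 s3=0 clk=0 s2=1 s0=0 s1=0
t12.Δ1 s4=0 s3=0 clk=1 s2=1 s0=0 s1=0
t12.Δ2 s4=1 s3=0 clk=1 s2=1 s0=0 s1=0
t12.Δ3 s4=1 s3=0 clk=1 s2=0 s0=1 s1=1
t12.Δ4 s4=1 s3=0 clk=1 s2=0 s0=0 s1=1
t13.Δ0 s4=1 s3=0 clk=1 s2=0 s0=0 s1=1
t13.Δ1 s4=1 s3=0 clk=0 s2=0 s0=0 s1=1
t14.Δ0 s4=1 s3=0 clk=0 s2=0 s0=0 s1=1
t14.Δ1 s4=1 s3=0 clk=1 s2=0 s0=0 s1=1
t14.Δ2 s4=0 s3=0 clk=1 s2=0 s0=0 s1=1
t14.Δ3 s4=0 s3=0 clk=1 s2=1 s0=0 s1=0
t15.Δ0 s4=0 s3=0 clk=1 s2=1 s0=0 s1=0
t15.Δ1 s4=0 s3=0 clk=0 s2=1 s0=0 s1=0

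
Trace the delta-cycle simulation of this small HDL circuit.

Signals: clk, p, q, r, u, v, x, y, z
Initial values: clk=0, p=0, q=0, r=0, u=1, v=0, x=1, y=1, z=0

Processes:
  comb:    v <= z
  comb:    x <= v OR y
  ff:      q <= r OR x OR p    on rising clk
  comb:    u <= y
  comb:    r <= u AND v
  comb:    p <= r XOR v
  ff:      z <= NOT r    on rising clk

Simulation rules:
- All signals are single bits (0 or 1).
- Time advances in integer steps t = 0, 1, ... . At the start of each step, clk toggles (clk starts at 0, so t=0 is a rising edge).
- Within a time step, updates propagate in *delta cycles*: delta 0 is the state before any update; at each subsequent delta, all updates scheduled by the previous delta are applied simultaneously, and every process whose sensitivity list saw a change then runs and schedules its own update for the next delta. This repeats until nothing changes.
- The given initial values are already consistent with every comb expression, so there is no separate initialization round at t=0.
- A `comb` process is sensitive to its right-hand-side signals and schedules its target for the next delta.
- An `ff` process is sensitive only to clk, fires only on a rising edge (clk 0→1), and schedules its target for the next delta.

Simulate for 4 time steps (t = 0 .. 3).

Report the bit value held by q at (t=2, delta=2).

[bits: x,y,q,clk,z,u,v,p,r]
t=0: Δ0=110001000 Δ1=110101000 Δ2=111111000 Δ3=111111100 Δ4=111111111 Δ5=111111101 | 5Δ
t=1: Δ0=111111101 Δ1=111011101 | 1Δ
t=2: Δ0=111011101 Δ1=111111101 Δ2=111101101 Δ3=111101001 Δ4=111101010 Δ5=111101000 | 5Δ
t=3: Δ0=111101000 Δ1=111001000 | 1Δ

1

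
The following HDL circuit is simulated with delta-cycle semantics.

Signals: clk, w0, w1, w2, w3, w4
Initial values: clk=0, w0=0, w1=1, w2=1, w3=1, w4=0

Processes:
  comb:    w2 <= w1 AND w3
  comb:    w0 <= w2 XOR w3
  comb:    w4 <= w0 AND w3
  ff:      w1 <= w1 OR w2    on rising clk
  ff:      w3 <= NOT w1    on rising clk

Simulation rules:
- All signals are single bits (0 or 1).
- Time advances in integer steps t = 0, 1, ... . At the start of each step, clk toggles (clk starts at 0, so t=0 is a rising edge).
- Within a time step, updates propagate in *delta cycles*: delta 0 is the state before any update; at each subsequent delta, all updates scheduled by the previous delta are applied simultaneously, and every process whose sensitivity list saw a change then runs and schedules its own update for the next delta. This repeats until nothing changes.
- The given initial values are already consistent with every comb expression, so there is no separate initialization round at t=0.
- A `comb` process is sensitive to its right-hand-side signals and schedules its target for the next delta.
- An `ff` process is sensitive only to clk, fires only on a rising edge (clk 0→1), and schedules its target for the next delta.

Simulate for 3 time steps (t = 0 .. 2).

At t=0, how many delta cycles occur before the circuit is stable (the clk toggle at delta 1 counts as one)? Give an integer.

4

t=0 Δ0: w1=1 w2=1 w0=0 w3=1 clk=0 w4=0
  Δ1: clk:0→1
  Δ2: w3:1→0
  Δ3: w2:1→0, w0:0→1
  Δ4: w0:1→0
  (4Δ to stable)
t=1 Δ0: w1=1 w2=0 w0=0 w3=0 clk=1 w4=0
  Δ1: clk:1→0
  (1Δ to stable)
t=2 Δ0: w1=1 w2=0 w0=0 w3=0 clk=0 w4=0
  Δ1: clk:0→1
  (1Δ to stable)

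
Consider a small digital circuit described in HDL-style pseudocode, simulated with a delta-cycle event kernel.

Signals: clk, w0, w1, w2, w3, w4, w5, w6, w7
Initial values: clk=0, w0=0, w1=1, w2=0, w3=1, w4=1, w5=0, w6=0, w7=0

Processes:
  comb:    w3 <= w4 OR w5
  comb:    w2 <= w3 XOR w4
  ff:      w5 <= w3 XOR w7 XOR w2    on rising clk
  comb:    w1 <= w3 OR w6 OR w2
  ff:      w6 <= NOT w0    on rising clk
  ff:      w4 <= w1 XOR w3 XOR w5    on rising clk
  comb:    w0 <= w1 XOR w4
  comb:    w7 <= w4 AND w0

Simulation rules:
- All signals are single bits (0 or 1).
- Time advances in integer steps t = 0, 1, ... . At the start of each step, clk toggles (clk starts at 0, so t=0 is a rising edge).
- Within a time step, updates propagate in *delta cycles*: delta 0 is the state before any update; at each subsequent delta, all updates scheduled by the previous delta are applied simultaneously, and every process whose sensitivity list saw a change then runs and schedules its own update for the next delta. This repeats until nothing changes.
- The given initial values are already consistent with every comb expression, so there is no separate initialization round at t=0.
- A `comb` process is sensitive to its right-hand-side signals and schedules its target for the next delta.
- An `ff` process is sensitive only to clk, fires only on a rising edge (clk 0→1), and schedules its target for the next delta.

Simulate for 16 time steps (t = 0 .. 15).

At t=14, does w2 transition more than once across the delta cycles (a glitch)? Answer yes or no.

t0.Δ0 w0=0 w5=0 w3=1 w7=0 w4=1 clk=0 w6=0 w1=1 w2=0
t0.Δ1 w0=0 w5=0 w3=1 w7=0 w4=1 clk=1 w6=0 w1=1 w2=0
t0.Δ2 w0=0 w5=1 w3=1 w7=0 w4=0 clk=1 w6=1 w1=1 w2=0
t0.Δ3 w0=1 w5=1 w3=1 w7=0 w4=0 clk=1 w6=1 w1=1 w2=1
t1.Δ0 w0=1 w5=1 w3=1 w7=0 w4=0 clk=1 w6=1 w1=1 w2=1
t1.Δ1 w0=1 w5=1 w3=1 w7=0 w4=0 clk=0 w6=1 w1=1 w2=1
t2.Δ0 w0=1 w5=1 w3=1 w7=0 w4=0 clk=0 w6=1 w1=1 w2=1
t2.Δ1 w0=1 w5=1 w3=1 w7=0 w4=0 clk=1 w6=1 w1=1 w2=1
t2.Δ2 w0=1 w5=0 w3=1 w7=0 w4=1 clk=1 w6=0 w1=1 w2=1
t2.Δ3 w0=0 w5=0 w3=1 w7=1 w4=1 clk=1 w6=0 w1=1 w2=0
t2.Δ4 w0=0 w5=0 w3=1 w7=0 w4=1 clk=1 w6=0 w1=1 w2=0
t3.Δ0 w0=0 w5=0 w3=1 w7=0 w4=1 clk=1 w6=0 w1=1 w2=0
t3.Δ1 w0=0 w5=0 w3=1 w7=0 w4=1 clk=0 w6=0 w1=1 w2=0
t4.Δ0 w0=0 w5=0 w3=1 w7=0 w4=1 clk=0 w6=0 w1=1 w2=0
t4.Δ1 w0=0 w5=0 w3=1 w7=0 w4=1 clk=1 w6=0 w1=1 w2=0
t4.Δ2 w0=0 w5=1 w3=1 w7=0 w4=0 clk=1 w6=1 w1=1 w2=0
t4.Δ3 w0=1 w5=1 w3=1 w7=0 w4=0 clk=1 w6=1 w1=1 w2=1
t5.Δ0 w0=1 w5=1 w3=1 w7=0 w4=0 clk=1 w6=1 w1=1 w2=1
t5.Δ1 w0=1 w5=1 w3=1 w7=0 w4=0 clk=0 w6=1 w1=1 w2=1
t6.Δ0 w0=1 w5=1 w3=1 w7=0 w4=0 clk=0 w6=1 w1=1 w2=1
t6.Δ1 w0=1 w5=1 w3=1 w7=0 w4=0 clk=1 w6=1 w1=1 w2=1
t6.Δ2 w0=1 w5=0 w3=1 w7=0 w4=1 clk=1 w6=0 w1=1 w2=1
t6.Δ3 w0=0 w5=0 w3=1 w7=1 w4=1 clk=1 w6=0 w1=1 w2=0
t6.Δ4 w0=0 w5=0 w3=1 w7=0 w4=1 clk=1 w6=0 w1=1 w2=0
t7.Δ0 w0=0 w5=0 w3=1 w7=0 w4=1 clk=1 w6=0 w1=1 w2=0
t7.Δ1 w0=0 w5=0 w3=1 w7=0 w4=1 clk=0 w6=0 w1=1 w2=0
t8.Δ0 w0=0 w5=0 w3=1 w7=0 w4=1 clk=0 w6=0 w1=1 w2=0
t8.Δ1 w0=0 w5=0 w3=1 w7=0 w4=1 clk=1 w6=0 w1=1 w2=0
t8.Δ2 w0=0 w5=1 w3=1 w7=0 w4=0 clk=1 w6=1 w1=1 w2=0
t8.Δ3 w0=1 w5=1 w3=1 w7=0 w4=0 clk=1 w6=1 w1=1 w2=1
t9.Δ0 w0=1 w5=1 w3=1 w7=0 w4=0 clk=1 w6=1 w1=1 w2=1
t9.Δ1 w0=1 w5=1 w3=1 w7=0 w4=0 clk=0 w6=1 w1=1 w2=1
t10.Δ0 w0=1 w5=1 w3=1 w7=0 w4=0 clk=0 w6=1 w1=1 w2=1
t10.Δ1 w0=1 w5=1 w3=1 w7=0 w4=0 clk=1 w6=1 w1=1 w2=1
t10.Δ2 w0=1 w5=0 w3=1 w7=0 w4=1 clk=1 w6=0 w1=1 w2=1
t10.Δ3 w0=0 w5=0 w3=1 w7=1 w4=1 clk=1 w6=0 w1=1 w2=0
t10.Δ4 w0=0 w5=0 w3=1 w7=0 w4=1 clk=1 w6=0 w1=1 w2=0
t11.Δ0 w0=0 w5=0 w3=1 w7=0 w4=1 clk=1 w6=0 w1=1 w2=0
t11.Δ1 w0=0 w5=0 w3=1 w7=0 w4=1 clk=0 w6=0 w1=1 w2=0
t12.Δ0 w0=0 w5=0 w3=1 w7=0 w4=1 clk=0 w6=0 w1=1 w2=0
t12.Δ1 w0=0 w5=0 w3=1 w7=0 w4=1 clk=1 w6=0 w1=1 w2=0
t12.Δ2 w0=0 w5=1 w3=1 w7=0 w4=0 clk=1 w6=1 w1=1 w2=0
t12.Δ3 w0=1 w5=1 w3=1 w7=0 w4=0 clk=1 w6=1 w1=1 w2=1
t13.Δ0 w0=1 w5=1 w3=1 w7=0 w4=0 clk=1 w6=1 w1=1 w2=1
t13.Δ1 w0=1 w5=1 w3=1 w7=0 w4=0 clk=0 w6=1 w1=1 w2=1
t14.Δ0 w0=1 w5=1 w3=1 w7=0 w4=0 clk=0 w6=1 w1=1 w2=1
t14.Δ1 w0=1 w5=1 w3=1 w7=0 w4=0 clk=1 w6=1 w1=1 w2=1
t14.Δ2 w0=1 w5=0 w3=1 w7=0 w4=1 clk=1 w6=0 w1=1 w2=1
t14.Δ3 w0=0 w5=0 w3=1 w7=1 w4=1 clk=1 w6=0 w1=1 w2=0
t14.Δ4 w0=0 w5=0 w3=1 w7=0 w4=1 clk=1 w6=0 w1=1 w2=0
t15.Δ0 w0=0 w5=0 w3=1 w7=0 w4=1 clk=1 w6=0 w1=1 w2=0
t15.Δ1 w0=0 w5=0 w3=1 w7=0 w4=1 clk=0 w6=0 w1=1 w2=0

no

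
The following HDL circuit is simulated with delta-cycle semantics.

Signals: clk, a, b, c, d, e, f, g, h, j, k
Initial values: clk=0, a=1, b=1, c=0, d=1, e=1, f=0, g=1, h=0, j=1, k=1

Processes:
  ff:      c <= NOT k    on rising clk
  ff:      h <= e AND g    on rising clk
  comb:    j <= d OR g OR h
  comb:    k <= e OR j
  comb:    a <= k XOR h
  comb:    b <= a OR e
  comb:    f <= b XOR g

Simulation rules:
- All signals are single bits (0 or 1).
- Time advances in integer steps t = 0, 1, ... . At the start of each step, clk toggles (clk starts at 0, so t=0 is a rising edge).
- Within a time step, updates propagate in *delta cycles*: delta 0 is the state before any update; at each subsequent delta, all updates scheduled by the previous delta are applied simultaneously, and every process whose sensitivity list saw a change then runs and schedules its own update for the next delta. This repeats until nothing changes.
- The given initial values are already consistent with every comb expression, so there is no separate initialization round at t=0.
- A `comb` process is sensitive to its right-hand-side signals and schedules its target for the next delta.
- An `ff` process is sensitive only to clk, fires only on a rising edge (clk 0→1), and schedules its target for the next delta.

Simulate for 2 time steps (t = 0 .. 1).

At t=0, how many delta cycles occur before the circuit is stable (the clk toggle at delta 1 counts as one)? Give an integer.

t=0 Δ0: e=1 clk=0 c=0 d=1 a=1 k=1 b=1 h=0 j=1 f=0 g=1
  Δ1: clk:0→1
  Δ2: h:0→1
  Δ3: a:1→0
  (3Δ to stable)
t=1 Δ0: e=1 clk=1 c=0 d=1 a=0 k=1 b=1 h=1 j=1 f=0 g=1
  Δ1: clk:1→0
  (1Δ to stable)

3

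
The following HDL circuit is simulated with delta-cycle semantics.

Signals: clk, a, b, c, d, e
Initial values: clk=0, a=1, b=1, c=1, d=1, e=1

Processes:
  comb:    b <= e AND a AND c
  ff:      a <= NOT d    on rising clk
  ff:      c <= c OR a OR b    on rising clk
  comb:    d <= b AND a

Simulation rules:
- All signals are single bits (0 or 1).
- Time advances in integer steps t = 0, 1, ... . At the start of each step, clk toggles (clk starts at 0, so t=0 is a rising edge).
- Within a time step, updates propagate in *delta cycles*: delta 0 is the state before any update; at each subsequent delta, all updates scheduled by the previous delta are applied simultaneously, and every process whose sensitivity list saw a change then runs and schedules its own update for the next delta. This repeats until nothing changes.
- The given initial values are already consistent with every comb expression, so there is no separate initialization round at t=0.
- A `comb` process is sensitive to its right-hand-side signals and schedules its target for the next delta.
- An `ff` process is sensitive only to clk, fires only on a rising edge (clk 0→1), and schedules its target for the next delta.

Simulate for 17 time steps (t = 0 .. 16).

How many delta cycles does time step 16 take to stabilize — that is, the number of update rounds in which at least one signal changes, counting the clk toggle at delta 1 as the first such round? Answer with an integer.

t=0 Δ0: a=1 clk=0 c=1 d=1 b=1 e=1
  Δ1: clk:0→1
  Δ2: a:1→0
  Δ3: d:1→0, b:1→0
  (3Δ to stable)
t=1 Δ0: a=0 clk=1 c=1 d=0 b=0 e=1
  Δ1: clk:1→0
  (1Δ to stable)
t=2 Δ0: a=0 clk=0 c=1 d=0 b=0 e=1
  Δ1: clk:0→1
  Δ2: a:0→1
  Δ3: b:0→1
  Δ4: d:0→1
  (4Δ to stable)
t=3 Δ0: a=1 clk=1 c=1 d=1 b=1 e=1
  Δ1: clk:1→0
  (1Δ to stable)
t=4 Δ0: a=1 clk=0 c=1 d=1 b=1 e=1
  Δ1: clk:0→1
  Δ2: a:1→0
  Δ3: d:1→0, b:1→0
  (3Δ to stable)
t=5 Δ0: a=0 clk=1 c=1 d=0 b=0 e=1
  Δ1: clk:1→0
  (1Δ to stable)
t=6 Δ0: a=0 clk=0 c=1 d=0 b=0 e=1
  Δ1: clk:0→1
  Δ2: a:0→1
  Δ3: b:0→1
  Δ4: d:0→1
  (4Δ to stable)
t=7 Δ0: a=1 clk=1 c=1 d=1 b=1 e=1
  Δ1: clk:1→0
  (1Δ to stable)
t=8 Δ0: a=1 clk=0 c=1 d=1 b=1 e=1
  Δ1: clk:0→1
  Δ2: a:1→0
  Δ3: d:1→0, b:1→0
  (3Δ to stable)
t=9 Δ0: a=0 clk=1 c=1 d=0 b=0 e=1
  Δ1: clk:1→0
  (1Δ to stable)
t=10 Δ0: a=0 clk=0 c=1 d=0 b=0 e=1
  Δ1: clk:0→1
  Δ2: a:0→1
  Δ3: b:0→1
  Δ4: d:0→1
  (4Δ to stable)
t=11 Δ0: a=1 clk=1 c=1 d=1 b=1 e=1
  Δ1: clk:1→0
  (1Δ to stable)
t=12 Δ0: a=1 clk=0 c=1 d=1 b=1 e=1
  Δ1: clk:0→1
  Δ2: a:1→0
  Δ3: d:1→0, b:1→0
  (3Δ to stable)
t=13 Δ0: a=0 clk=1 c=1 d=0 b=0 e=1
  Δ1: clk:1→0
  (1Δ to stable)
t=14 Δ0: a=0 clk=0 c=1 d=0 b=0 e=1
  Δ1: clk:0→1
  Δ2: a:0→1
  Δ3: b:0→1
  Δ4: d:0→1
  (4Δ to stable)
t=15 Δ0: a=1 clk=1 c=1 d=1 b=1 e=1
  Δ1: clk:1→0
  (1Δ to stable)
t=16 Δ0: a=1 clk=0 c=1 d=1 b=1 e=1
  Δ1: clk:0→1
  Δ2: a:1→0
  Δ3: d:1→0, b:1→0
  (3Δ to stable)

3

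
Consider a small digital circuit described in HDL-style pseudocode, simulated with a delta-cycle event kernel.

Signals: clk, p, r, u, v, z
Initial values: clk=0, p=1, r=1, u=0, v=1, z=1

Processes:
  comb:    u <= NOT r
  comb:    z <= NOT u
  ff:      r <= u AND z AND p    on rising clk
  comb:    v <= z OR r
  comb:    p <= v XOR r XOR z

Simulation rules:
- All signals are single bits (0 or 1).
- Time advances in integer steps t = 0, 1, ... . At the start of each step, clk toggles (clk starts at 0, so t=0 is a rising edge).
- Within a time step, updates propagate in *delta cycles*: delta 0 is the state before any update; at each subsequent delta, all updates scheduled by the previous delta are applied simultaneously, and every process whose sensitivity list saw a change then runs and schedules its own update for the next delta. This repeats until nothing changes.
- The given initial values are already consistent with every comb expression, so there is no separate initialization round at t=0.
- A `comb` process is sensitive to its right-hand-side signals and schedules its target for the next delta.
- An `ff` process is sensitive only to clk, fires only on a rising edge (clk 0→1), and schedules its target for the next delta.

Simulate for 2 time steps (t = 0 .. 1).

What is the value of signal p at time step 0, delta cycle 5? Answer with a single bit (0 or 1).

[bits: u,p,z,r,v,clk]
t=0: Δ0=011110 Δ1=011111 Δ2=011011 Δ3=101011 Δ4=100011 Δ5=110001 Δ6=100001 | 6Δ
t=1: Δ0=100001 Δ1=100000 | 1Δ

1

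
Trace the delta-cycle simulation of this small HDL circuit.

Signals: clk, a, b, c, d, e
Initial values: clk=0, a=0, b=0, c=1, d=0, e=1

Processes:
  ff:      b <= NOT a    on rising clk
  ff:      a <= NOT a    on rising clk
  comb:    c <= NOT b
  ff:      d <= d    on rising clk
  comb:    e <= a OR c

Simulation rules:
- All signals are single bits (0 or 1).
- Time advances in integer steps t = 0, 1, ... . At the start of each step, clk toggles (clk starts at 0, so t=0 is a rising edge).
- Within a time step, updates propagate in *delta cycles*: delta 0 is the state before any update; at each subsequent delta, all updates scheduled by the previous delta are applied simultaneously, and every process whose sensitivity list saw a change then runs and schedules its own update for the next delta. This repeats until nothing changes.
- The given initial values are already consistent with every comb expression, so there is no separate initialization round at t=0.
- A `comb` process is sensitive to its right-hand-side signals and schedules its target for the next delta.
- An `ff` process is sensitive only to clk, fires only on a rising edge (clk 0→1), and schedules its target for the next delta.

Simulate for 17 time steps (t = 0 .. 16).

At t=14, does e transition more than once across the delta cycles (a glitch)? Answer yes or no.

yes

t=0 Δ0: b=0 a=0 clk=0 c=1 d=0 e=1
  Δ1: clk:0→1
  Δ2: b:0→1, a:0→1
  Δ3: c:1→0
  (3Δ to stable)
t=1 Δ0: b=1 a=1 clk=1 c=0 d=0 e=1
  Δ1: clk:1→0
  (1Δ to stable)
t=2 Δ0: b=1 a=1 clk=0 c=0 d=0 e=1
  Δ1: clk:0→1
  Δ2: b:1→0, a:1→0
  Δ3: c:0→1, e:1→0
  Δ4: e:0→1
  (4Δ to stable)
t=3 Δ0: b=0 a=0 clk=1 c=1 d=0 e=1
  Δ1: clk:1→0
  (1Δ to stable)
t=4 Δ0: b=0 a=0 clk=0 c=1 d=0 e=1
  Δ1: clk:0→1
  Δ2: b:0→1, a:0→1
  Δ3: c:1→0
  (3Δ to stable)
t=5 Δ0: b=1 a=1 clk=1 c=0 d=0 e=1
  Δ1: clk:1→0
  (1Δ to stable)
t=6 Δ0: b=1 a=1 clk=0 c=0 d=0 e=1
  Δ1: clk:0→1
  Δ2: b:1→0, a:1→0
  Δ3: c:0→1, e:1→0
  Δ4: e:0→1
  (4Δ to stable)
t=7 Δ0: b=0 a=0 clk=1 c=1 d=0 e=1
  Δ1: clk:1→0
  (1Δ to stable)
t=8 Δ0: b=0 a=0 clk=0 c=1 d=0 e=1
  Δ1: clk:0→1
  Δ2: b:0→1, a:0→1
  Δ3: c:1→0
  (3Δ to stable)
t=9 Δ0: b=1 a=1 clk=1 c=0 d=0 e=1
  Δ1: clk:1→0
  (1Δ to stable)
t=10 Δ0: b=1 a=1 clk=0 c=0 d=0 e=1
  Δ1: clk:0→1
  Δ2: b:1→0, a:1→0
  Δ3: c:0→1, e:1→0
  Δ4: e:0→1
  (4Δ to stable)
t=11 Δ0: b=0 a=0 clk=1 c=1 d=0 e=1
  Δ1: clk:1→0
  (1Δ to stable)
t=12 Δ0: b=0 a=0 clk=0 c=1 d=0 e=1
  Δ1: clk:0→1
  Δ2: b:0→1, a:0→1
  Δ3: c:1→0
  (3Δ to stable)
t=13 Δ0: b=1 a=1 clk=1 c=0 d=0 e=1
  Δ1: clk:1→0
  (1Δ to stable)
t=14 Δ0: b=1 a=1 clk=0 c=0 d=0 e=1
  Δ1: clk:0→1
  Δ2: b:1→0, a:1→0
  Δ3: c:0→1, e:1→0
  Δ4: e:0→1
  (4Δ to stable)
t=15 Δ0: b=0 a=0 clk=1 c=1 d=0 e=1
  Δ1: clk:1→0
  (1Δ to stable)
t=16 Δ0: b=0 a=0 clk=0 c=1 d=0 e=1
  Δ1: clk:0→1
  Δ2: b:0→1, a:0→1
  Δ3: c:1→0
  (3Δ to stable)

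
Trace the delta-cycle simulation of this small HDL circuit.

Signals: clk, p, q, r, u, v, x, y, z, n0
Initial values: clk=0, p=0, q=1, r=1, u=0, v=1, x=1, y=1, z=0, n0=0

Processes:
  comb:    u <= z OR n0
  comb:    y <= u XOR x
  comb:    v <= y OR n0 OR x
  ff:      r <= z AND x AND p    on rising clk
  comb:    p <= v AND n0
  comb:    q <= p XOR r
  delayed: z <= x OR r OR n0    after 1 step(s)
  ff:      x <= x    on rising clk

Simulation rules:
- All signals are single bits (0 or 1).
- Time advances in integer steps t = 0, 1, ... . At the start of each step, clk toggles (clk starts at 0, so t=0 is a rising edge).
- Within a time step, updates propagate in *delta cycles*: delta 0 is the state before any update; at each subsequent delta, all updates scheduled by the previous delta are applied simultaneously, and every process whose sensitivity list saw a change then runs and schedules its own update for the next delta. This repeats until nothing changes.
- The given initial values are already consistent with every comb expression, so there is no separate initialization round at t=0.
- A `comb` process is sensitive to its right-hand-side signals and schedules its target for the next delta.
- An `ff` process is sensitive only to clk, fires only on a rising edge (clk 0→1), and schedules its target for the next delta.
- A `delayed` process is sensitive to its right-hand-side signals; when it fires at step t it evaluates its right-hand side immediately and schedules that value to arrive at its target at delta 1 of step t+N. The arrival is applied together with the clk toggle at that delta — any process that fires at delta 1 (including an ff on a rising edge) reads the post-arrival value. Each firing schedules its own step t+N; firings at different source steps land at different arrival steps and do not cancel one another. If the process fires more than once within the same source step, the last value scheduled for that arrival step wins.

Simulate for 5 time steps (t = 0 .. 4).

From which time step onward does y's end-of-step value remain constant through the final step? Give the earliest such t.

[bits: v,p,q,n0,clk,x,u,y,z,r]
t=0: Δ0=1010010101 Δ1=1010110101 Δ2=1010110100 Δ3=1000110100 | 3Δ
t=1: Δ0=1000110100 Δ1=1000010110 Δ2=1000011110 Δ3=1000011010 | 3Δ
t=2: Δ0=1000011010 Δ1=1000111010 | 1Δ
t=3: Δ0=1000111010 Δ1=1000011010 | 1Δ
t=4: Δ0=1000011010 Δ1=1000111010 | 1Δ

1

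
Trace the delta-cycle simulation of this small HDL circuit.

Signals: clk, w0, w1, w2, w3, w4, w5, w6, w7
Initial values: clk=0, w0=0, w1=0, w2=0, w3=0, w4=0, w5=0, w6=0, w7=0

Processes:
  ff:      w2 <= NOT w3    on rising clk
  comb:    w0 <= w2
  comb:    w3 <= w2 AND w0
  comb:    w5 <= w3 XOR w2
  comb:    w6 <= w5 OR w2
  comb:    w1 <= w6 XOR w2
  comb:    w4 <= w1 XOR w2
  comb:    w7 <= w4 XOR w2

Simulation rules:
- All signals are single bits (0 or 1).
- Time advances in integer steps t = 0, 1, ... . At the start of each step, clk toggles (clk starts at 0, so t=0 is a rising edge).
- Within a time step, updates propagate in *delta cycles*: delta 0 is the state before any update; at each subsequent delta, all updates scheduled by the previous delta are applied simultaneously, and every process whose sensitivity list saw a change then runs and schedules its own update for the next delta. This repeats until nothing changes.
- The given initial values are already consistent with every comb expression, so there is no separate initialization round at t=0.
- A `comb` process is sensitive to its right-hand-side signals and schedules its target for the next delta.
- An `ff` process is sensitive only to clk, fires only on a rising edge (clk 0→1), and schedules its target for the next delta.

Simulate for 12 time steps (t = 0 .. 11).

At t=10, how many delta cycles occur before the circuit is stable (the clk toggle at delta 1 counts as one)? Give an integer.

8

t0.Δ0 w5=0 w6=0 clk=0 w4=0 w1=0 w7=0 w2=0 w3=0 w0=0
t0.Δ1 w5=0 w6=0 clk=1 w4=0 w1=0 w7=0 w2=0 w3=0 w0=0
t0.Δ2 w5=0 w6=0 clk=1 w4=0 w1=0 w7=0 w2=1 w3=0 w0=0
t0.Δ3 w5=1 w6=1 clk=1 w4=1 w1=1 w7=1 w2=1 w3=0 w0=1
t0.Δ4 w5=1 w6=1 clk=1 w4=0 w1=0 w7=0 w2=1 w3=1 w0=1
t0.Δ5 w5=0 w6=1 clk=1 w4=1 w1=0 w7=1 w2=1 w3=1 w0=1
t0.Δ6 w5=0 w6=1 clk=1 w4=1 w1=0 w7=0 w2=1 w3=1 w0=1
t1.Δ0 w5=0 w6=1 clk=1 w4=1 w1=0 w7=0 w2=1 w3=1 w0=1
t1.Δ1 w5=0 w6=1 clk=0 w4=1 w1=0 w7=0 w2=1 w3=1 w0=1
t2.Δ0 w5=0 w6=1 clk=0 w4=1 w1=0 w7=0 w2=1 w3=1 w0=1
t2.Δ1 w5=0 w6=1 clk=1 w4=1 w1=0 w7=0 w2=1 w3=1 w0=1
t2.Δ2 w5=0 w6=1 clk=1 w4=1 w1=0 w7=0 w2=0 w3=1 w0=1
t2.Δ3 w5=1 w6=0 clk=1 w4=0 w1=1 w7=1 w2=0 w3=0 w0=0
t2.Δ4 w5=0 w6=1 clk=1 w4=1 w1=0 w7=0 w2=0 w3=0 w0=0
t2.Δ5 w5=0 w6=0 clk=1 w4=0 w1=1 w7=1 w2=0 w3=0 w0=0
t2.Δ6 w5=0 w6=0 clk=1 w4=1 w1=0 w7=0 w2=0 w3=0 w0=0
t2.Δ7 w5=0 w6=0 clk=1 w4=0 w1=0 w7=1 w2=0 w3=0 w0=0
t2.Δ8 w5=0 w6=0 clk=1 w4=0 w1=0 w7=0 w2=0 w3=0 w0=0
t3.Δ0 w5=0 w6=0 clk=1 w4=0 w1=0 w7=0 w2=0 w3=0 w0=0
t3.Δ1 w5=0 w6=0 clk=0 w4=0 w1=0 w7=0 w2=0 w3=0 w0=0
t4.Δ0 w5=0 w6=0 clk=0 w4=0 w1=0 w7=0 w2=0 w3=0 w0=0
t4.Δ1 w5=0 w6=0 clk=1 w4=0 w1=0 w7=0 w2=0 w3=0 w0=0
t4.Δ2 w5=0 w6=0 clk=1 w4=0 w1=0 w7=0 w2=1 w3=0 w0=0
t4.Δ3 w5=1 w6=1 clk=1 w4=1 w1=1 w7=1 w2=1 w3=0 w0=1
t4.Δ4 w5=1 w6=1 clk=1 w4=0 w1=0 w7=0 w2=1 w3=1 w0=1
t4.Δ5 w5=0 w6=1 clk=1 w4=1 w1=0 w7=1 w2=1 w3=1 w0=1
t4.Δ6 w5=0 w6=1 clk=1 w4=1 w1=0 w7=0 w2=1 w3=1 w0=1
t5.Δ0 w5=0 w6=1 clk=1 w4=1 w1=0 w7=0 w2=1 w3=1 w0=1
t5.Δ1 w5=0 w6=1 clk=0 w4=1 w1=0 w7=0 w2=1 w3=1 w0=1
t6.Δ0 w5=0 w6=1 clk=0 w4=1 w1=0 w7=0 w2=1 w3=1 w0=1
t6.Δ1 w5=0 w6=1 clk=1 w4=1 w1=0 w7=0 w2=1 w3=1 w0=1
t6.Δ2 w5=0 w6=1 clk=1 w4=1 w1=0 w7=0 w2=0 w3=1 w0=1
t6.Δ3 w5=1 w6=0 clk=1 w4=0 w1=1 w7=1 w2=0 w3=0 w0=0
t6.Δ4 w5=0 w6=1 clk=1 w4=1 w1=0 w7=0 w2=0 w3=0 w0=0
t6.Δ5 w5=0 w6=0 clk=1 w4=0 w1=1 w7=1 w2=0 w3=0 w0=0
t6.Δ6 w5=0 w6=0 clk=1 w4=1 w1=0 w7=0 w2=0 w3=0 w0=0
t6.Δ7 w5=0 w6=0 clk=1 w4=0 w1=0 w7=1 w2=0 w3=0 w0=0
t6.Δ8 w5=0 w6=0 clk=1 w4=0 w1=0 w7=0 w2=0 w3=0 w0=0
t7.Δ0 w5=0 w6=0 clk=1 w4=0 w1=0 w7=0 w2=0 w3=0 w0=0
t7.Δ1 w5=0 w6=0 clk=0 w4=0 w1=0 w7=0 w2=0 w3=0 w0=0
t8.Δ0 w5=0 w6=0 clk=0 w4=0 w1=0 w7=0 w2=0 w3=0 w0=0
t8.Δ1 w5=0 w6=0 clk=1 w4=0 w1=0 w7=0 w2=0 w3=0 w0=0
t8.Δ2 w5=0 w6=0 clk=1 w4=0 w1=0 w7=0 w2=1 w3=0 w0=0
t8.Δ3 w5=1 w6=1 clk=1 w4=1 w1=1 w7=1 w2=1 w3=0 w0=1
t8.Δ4 w5=1 w6=1 clk=1 w4=0 w1=0 w7=0 w2=1 w3=1 w0=1
t8.Δ5 w5=0 w6=1 clk=1 w4=1 w1=0 w7=1 w2=1 w3=1 w0=1
t8.Δ6 w5=0 w6=1 clk=1 w4=1 w1=0 w7=0 w2=1 w3=1 w0=1
t9.Δ0 w5=0 w6=1 clk=1 w4=1 w1=0 w7=0 w2=1 w3=1 w0=1
t9.Δ1 w5=0 w6=1 clk=0 w4=1 w1=0 w7=0 w2=1 w3=1 w0=1
t10.Δ0 w5=0 w6=1 clk=0 w4=1 w1=0 w7=0 w2=1 w3=1 w0=1
t10.Δ1 w5=0 w6=1 clk=1 w4=1 w1=0 w7=0 w2=1 w3=1 w0=1
t10.Δ2 w5=0 w6=1 clk=1 w4=1 w1=0 w7=0 w2=0 w3=1 w0=1
t10.Δ3 w5=1 w6=0 clk=1 w4=0 w1=1 w7=1 w2=0 w3=0 w0=0
t10.Δ4 w5=0 w6=1 clk=1 w4=1 w1=0 w7=0 w2=0 w3=0 w0=0
t10.Δ5 w5=0 w6=0 clk=1 w4=0 w1=1 w7=1 w2=0 w3=0 w0=0
t10.Δ6 w5=0 w6=0 clk=1 w4=1 w1=0 w7=0 w2=0 w3=0 w0=0
t10.Δ7 w5=0 w6=0 clk=1 w4=0 w1=0 w7=1 w2=0 w3=0 w0=0
t10.Δ8 w5=0 w6=0 clk=1 w4=0 w1=0 w7=0 w2=0 w3=0 w0=0
t11.Δ0 w5=0 w6=0 clk=1 w4=0 w1=0 w7=0 w2=0 w3=0 w0=0
t11.Δ1 w5=0 w6=0 clk=0 w4=0 w1=0 w7=0 w2=0 w3=0 w0=0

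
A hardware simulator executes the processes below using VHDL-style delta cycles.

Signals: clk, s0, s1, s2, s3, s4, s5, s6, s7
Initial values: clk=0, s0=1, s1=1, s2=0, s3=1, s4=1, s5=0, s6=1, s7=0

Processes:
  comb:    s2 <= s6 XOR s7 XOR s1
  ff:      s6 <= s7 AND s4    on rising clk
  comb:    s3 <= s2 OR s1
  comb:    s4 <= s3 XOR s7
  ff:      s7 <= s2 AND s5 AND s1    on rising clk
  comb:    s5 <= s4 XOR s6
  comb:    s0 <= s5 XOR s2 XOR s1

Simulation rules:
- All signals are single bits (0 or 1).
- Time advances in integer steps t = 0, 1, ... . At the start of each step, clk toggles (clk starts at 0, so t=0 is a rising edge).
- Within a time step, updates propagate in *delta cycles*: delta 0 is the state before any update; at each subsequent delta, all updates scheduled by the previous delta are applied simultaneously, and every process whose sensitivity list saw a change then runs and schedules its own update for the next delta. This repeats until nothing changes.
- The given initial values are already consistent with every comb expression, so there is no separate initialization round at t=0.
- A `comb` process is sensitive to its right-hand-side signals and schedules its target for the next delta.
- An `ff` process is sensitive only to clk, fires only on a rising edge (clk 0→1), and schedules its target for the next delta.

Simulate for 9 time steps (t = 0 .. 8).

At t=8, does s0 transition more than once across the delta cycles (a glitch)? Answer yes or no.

yes

t=0 Δ0: s1=1 s2=0 s4=1 s6=1 s7=0 s0=1 s3=1 s5=0 clk=0
  Δ1: clk:0→1
  Δ2: s6:1→0
  Δ3: s2:0→1, s5:0→1
  (3Δ to stable)
t=1 Δ0: s1=1 s2=1 s4=1 s6=0 s7=0 s0=1 s3=1 s5=1 clk=1
  Δ1: clk:1→0
  (1Δ to stable)
t=2 Δ0: s1=1 s2=1 s4=1 s6=0 s7=0 s0=1 s3=1 s5=1 clk=0
  Δ1: clk:0→1
  Δ2: s7:0→1
  Δ3: s2:1→0, s4:1→0
  Δ4: s0:1→0, s5:1→0
  Δ5: s0:0→1
  (5Δ to stable)
t=3 Δ0: s1=1 s2=0 s4=0 s6=0 s7=1 s0=1 s3=1 s5=0 clk=1
  Δ1: clk:1→0
  (1Δ to stable)
t=4 Δ0: s1=1 s2=0 s4=0 s6=0 s7=1 s0=1 s3=1 s5=0 clk=0
  Δ1: clk:0→1
  Δ2: s7:1→0
  Δ3: s2:0→1, s4:0→1
  Δ4: s0:1→0, s5:0→1
  Δ5: s0:0→1
  (5Δ to stable)
t=5 Δ0: s1=1 s2=1 s4=1 s6=0 s7=0 s0=1 s3=1 s5=1 clk=1
  Δ1: clk:1→0
  (1Δ to stable)
t=6 Δ0: s1=1 s2=1 s4=1 s6=0 s7=0 s0=1 s3=1 s5=1 clk=0
  Δ1: clk:0→1
  Δ2: s7:0→1
  Δ3: s2:1→0, s4:1→0
  Δ4: s0:1→0, s5:1→0
  Δ5: s0:0→1
  (5Δ to stable)
t=7 Δ0: s1=1 s2=0 s4=0 s6=0 s7=1 s0=1 s3=1 s5=0 clk=1
  Δ1: clk:1→0
  (1Δ to stable)
t=8 Δ0: s1=1 s2=0 s4=0 s6=0 s7=1 s0=1 s3=1 s5=0 clk=0
  Δ1: clk:0→1
  Δ2: s7:1→0
  Δ3: s2:0→1, s4:0→1
  Δ4: s0:1→0, s5:0→1
  Δ5: s0:0→1
  (5Δ to stable)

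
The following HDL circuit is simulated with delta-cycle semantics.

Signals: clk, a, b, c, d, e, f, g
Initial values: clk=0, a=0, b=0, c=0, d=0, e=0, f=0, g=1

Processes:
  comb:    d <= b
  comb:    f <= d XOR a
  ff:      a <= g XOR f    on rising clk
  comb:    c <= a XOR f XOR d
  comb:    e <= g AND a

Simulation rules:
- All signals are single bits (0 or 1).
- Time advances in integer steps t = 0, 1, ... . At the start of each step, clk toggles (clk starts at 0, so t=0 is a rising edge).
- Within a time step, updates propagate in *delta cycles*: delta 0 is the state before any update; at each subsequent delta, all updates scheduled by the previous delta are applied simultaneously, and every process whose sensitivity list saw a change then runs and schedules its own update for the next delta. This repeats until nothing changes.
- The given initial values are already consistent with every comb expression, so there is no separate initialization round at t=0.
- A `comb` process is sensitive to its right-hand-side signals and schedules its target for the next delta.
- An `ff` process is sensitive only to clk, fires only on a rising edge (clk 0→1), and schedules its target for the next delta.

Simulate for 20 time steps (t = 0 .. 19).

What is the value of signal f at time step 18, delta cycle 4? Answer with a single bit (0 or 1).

t=0 Δ0: clk=0 a=0 g=1 b=0 e=0 f=0 c=0 d=0
  Δ1: clk:0→1
  Δ2: a:0→1
  Δ3: e:0→1, f:0→1, c:0→1
  Δ4: c:1→0
  (4Δ to stable)
t=1 Δ0: clk=1 a=1 g=1 b=0 e=1 f=1 c=0 d=0
  Δ1: clk:1→0
  (1Δ to stable)
t=2 Δ0: clk=0 a=1 g=1 b=0 e=1 f=1 c=0 d=0
  Δ1: clk:0→1
  Δ2: a:1→0
  Δ3: e:1→0, f:1→0, c:0→1
  Δ4: c:1→0
  (4Δ to stable)
t=3 Δ0: clk=1 a=0 g=1 b=0 e=0 f=0 c=0 d=0
  Δ1: clk:1→0
  (1Δ to stable)
t=4 Δ0: clk=0 a=0 g=1 b=0 e=0 f=0 c=0 d=0
  Δ1: clk:0→1
  Δ2: a:0→1
  Δ3: e:0→1, f:0→1, c:0→1
  Δ4: c:1→0
  (4Δ to stable)
t=5 Δ0: clk=1 a=1 g=1 b=0 e=1 f=1 c=0 d=0
  Δ1: clk:1→0
  (1Δ to stable)
t=6 Δ0: clk=0 a=1 g=1 b=0 e=1 f=1 c=0 d=0
  Δ1: clk:0→1
  Δ2: a:1→0
  Δ3: e:1→0, f:1→0, c:0→1
  Δ4: c:1→0
  (4Δ to stable)
t=7 Δ0: clk=1 a=0 g=1 b=0 e=0 f=0 c=0 d=0
  Δ1: clk:1→0
  (1Δ to stable)
t=8 Δ0: clk=0 a=0 g=1 b=0 e=0 f=0 c=0 d=0
  Δ1: clk:0→1
  Δ2: a:0→1
  Δ3: e:0→1, f:0→1, c:0→1
  Δ4: c:1→0
  (4Δ to stable)
t=9 Δ0: clk=1 a=1 g=1 b=0 e=1 f=1 c=0 d=0
  Δ1: clk:1→0
  (1Δ to stable)
t=10 Δ0: clk=0 a=1 g=1 b=0 e=1 f=1 c=0 d=0
  Δ1: clk:0→1
  Δ2: a:1→0
  Δ3: e:1→0, f:1→0, c:0→1
  Δ4: c:1→0
  (4Δ to stable)
t=11 Δ0: clk=1 a=0 g=1 b=0 e=0 f=0 c=0 d=0
  Δ1: clk:1→0
  (1Δ to stable)
t=12 Δ0: clk=0 a=0 g=1 b=0 e=0 f=0 c=0 d=0
  Δ1: clk:0→1
  Δ2: a:0→1
  Δ3: e:0→1, f:0→1, c:0→1
  Δ4: c:1→0
  (4Δ to stable)
t=13 Δ0: clk=1 a=1 g=1 b=0 e=1 f=1 c=0 d=0
  Δ1: clk:1→0
  (1Δ to stable)
t=14 Δ0: clk=0 a=1 g=1 b=0 e=1 f=1 c=0 d=0
  Δ1: clk:0→1
  Δ2: a:1→0
  Δ3: e:1→0, f:1→0, c:0→1
  Δ4: c:1→0
  (4Δ to stable)
t=15 Δ0: clk=1 a=0 g=1 b=0 e=0 f=0 c=0 d=0
  Δ1: clk:1→0
  (1Δ to stable)
t=16 Δ0: clk=0 a=0 g=1 b=0 e=0 f=0 c=0 d=0
  Δ1: clk:0→1
  Δ2: a:0→1
  Δ3: e:0→1, f:0→1, c:0→1
  Δ4: c:1→0
  (4Δ to stable)
t=17 Δ0: clk=1 a=1 g=1 b=0 e=1 f=1 c=0 d=0
  Δ1: clk:1→0
  (1Δ to stable)
t=18 Δ0: clk=0 a=1 g=1 b=0 e=1 f=1 c=0 d=0
  Δ1: clk:0→1
  Δ2: a:1→0
  Δ3: e:1→0, f:1→0, c:0→1
  Δ4: c:1→0
  (4Δ to stable)
t=19 Δ0: clk=1 a=0 g=1 b=0 e=0 f=0 c=0 d=0
  Δ1: clk:1→0
  (1Δ to stable)

0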